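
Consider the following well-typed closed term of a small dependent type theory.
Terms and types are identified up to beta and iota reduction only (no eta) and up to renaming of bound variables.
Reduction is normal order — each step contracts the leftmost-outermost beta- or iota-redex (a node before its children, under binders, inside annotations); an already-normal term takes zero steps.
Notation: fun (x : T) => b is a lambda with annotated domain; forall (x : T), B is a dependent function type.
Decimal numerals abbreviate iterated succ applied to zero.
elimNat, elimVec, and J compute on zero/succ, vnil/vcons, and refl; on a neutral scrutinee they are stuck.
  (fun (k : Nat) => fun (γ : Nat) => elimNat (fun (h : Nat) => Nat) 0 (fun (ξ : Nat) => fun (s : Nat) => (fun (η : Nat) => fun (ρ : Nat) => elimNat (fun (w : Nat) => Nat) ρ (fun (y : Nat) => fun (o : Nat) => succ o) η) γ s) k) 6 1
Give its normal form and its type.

resulting normal form:
  6
type:
  Nat


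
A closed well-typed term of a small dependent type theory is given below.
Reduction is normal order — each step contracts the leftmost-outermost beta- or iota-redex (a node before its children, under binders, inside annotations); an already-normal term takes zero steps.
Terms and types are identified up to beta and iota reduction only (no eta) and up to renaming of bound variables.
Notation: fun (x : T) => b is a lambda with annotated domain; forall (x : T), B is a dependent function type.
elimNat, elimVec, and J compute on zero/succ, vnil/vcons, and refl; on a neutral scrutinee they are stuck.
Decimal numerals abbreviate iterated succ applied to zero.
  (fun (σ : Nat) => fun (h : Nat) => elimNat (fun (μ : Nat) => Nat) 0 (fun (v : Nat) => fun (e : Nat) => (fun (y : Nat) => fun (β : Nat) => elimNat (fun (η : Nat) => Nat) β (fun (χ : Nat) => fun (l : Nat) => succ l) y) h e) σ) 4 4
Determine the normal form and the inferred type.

reduced normal form:
  16
the term's type:
  Nat
observation: contracting a beta-redex first, the term normalizes in 75 steps.


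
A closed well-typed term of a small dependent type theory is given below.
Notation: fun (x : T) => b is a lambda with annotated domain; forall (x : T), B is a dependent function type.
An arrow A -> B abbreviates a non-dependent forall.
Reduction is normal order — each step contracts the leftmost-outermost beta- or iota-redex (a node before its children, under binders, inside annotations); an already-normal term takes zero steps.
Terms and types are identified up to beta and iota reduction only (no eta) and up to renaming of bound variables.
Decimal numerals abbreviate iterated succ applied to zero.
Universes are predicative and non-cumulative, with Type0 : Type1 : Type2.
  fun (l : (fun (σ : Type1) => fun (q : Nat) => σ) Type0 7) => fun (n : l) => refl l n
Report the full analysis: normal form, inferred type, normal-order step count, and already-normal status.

resulting normal form:
  fun (l : Type0) => fun (σ : l) => refl l σ
inferred type:
  forall (l : Type0), forall (σ : l), Eq l σ σ
reduction steps (normal order): 2
term was already normal: no
first redex: a beta-redex


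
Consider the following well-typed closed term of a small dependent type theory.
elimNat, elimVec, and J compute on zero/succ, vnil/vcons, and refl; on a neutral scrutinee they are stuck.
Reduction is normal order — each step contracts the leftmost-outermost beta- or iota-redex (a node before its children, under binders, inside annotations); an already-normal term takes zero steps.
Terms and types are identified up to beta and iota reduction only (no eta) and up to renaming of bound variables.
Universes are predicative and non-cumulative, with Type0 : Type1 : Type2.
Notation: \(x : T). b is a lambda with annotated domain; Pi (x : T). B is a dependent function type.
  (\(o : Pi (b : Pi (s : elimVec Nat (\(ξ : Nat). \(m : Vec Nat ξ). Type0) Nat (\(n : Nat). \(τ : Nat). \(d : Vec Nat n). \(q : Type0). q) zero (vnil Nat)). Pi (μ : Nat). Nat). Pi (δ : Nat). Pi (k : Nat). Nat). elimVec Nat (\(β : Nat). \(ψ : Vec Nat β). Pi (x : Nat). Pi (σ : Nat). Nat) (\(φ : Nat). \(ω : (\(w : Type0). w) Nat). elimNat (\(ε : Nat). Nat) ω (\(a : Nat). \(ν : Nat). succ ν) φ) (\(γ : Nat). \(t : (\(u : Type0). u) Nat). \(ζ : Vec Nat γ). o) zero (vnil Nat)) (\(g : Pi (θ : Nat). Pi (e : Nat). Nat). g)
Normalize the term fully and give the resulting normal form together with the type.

reduced normal form:
  \(o : Nat). \(b : Nat). elimNat (\(s : Nat). Nat) b (\(ξ : Nat). \(m : Nat). succ m) o
the term's type:
  Pi (o : Nat). Pi (b : Nat). Nat
observation: 3 normal-order steps separate the term from its normal form.


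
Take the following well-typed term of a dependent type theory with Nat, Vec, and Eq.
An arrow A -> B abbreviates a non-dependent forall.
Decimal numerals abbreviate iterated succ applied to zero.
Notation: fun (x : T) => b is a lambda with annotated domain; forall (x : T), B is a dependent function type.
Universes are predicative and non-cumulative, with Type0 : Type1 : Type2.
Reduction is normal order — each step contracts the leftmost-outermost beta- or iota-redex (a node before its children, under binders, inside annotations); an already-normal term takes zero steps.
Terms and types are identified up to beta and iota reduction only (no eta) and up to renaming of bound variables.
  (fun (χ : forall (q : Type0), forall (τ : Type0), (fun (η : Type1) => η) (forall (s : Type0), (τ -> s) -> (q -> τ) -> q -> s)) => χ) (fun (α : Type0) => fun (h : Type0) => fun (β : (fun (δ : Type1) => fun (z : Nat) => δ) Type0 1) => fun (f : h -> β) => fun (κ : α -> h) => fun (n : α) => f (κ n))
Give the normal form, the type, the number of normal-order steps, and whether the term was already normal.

resulting normal form:
  fun (χ : Type0) => fun (q : Type0) => fun (τ : Type0) => fun (η : q -> τ) => fun (s : χ -> q) => fun (α : χ) => η (s α)
type:
  forall (χ : Type0), forall (q : Type0), forall (τ : Type0), (q -> τ) -> (χ -> q) -> χ -> τ
reduction steps (normal order): 3
term was already normal: no
first contracted redex: a beta-redex


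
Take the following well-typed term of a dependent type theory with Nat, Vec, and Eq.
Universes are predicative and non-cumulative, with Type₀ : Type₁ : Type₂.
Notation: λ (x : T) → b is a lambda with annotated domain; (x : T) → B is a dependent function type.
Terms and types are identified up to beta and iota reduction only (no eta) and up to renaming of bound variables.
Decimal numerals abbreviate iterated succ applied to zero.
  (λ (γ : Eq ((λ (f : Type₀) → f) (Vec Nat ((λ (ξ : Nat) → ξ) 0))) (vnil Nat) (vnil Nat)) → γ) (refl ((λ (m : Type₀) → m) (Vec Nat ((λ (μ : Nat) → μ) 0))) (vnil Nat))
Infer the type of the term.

type:
  Eq (Vec Nat 0) (vnil Nat) (vnil Nat)


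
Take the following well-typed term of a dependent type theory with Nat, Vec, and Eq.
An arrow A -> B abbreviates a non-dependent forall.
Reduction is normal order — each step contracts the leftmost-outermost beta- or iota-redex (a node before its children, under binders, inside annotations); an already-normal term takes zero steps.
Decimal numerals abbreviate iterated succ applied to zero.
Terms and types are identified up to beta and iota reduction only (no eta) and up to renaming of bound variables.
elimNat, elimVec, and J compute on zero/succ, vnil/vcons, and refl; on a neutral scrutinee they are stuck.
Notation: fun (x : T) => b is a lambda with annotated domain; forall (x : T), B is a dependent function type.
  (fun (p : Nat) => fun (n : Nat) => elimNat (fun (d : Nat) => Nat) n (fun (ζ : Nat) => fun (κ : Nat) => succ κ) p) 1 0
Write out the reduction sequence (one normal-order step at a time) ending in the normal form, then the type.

normal-order reduction sequence:
  (fun (p : Nat) => fun (n : Nat) => elimNat (fun (d : Nat) => Nat) n (fun (ζ : Nat) => fun (κ : Nat) => succ κ) p) 1 0
  ~> (fun (p : Nat) => elimNat (fun (n : Nat) => Nat) p (fun (d : Nat) => fun (ζ : Nat) => succ ζ) 1) 0
  ~> elimNat (fun (p : Nat) => Nat) 0 (fun (n : Nat) => fun (d : Nat) => succ d) 1
  ~> (fun (p : Nat) => fun (n : Nat) => succ n) 0 (elimNat (fun (d : Nat) => Nat) 0 (fun (ζ : Nat) => fun (κ : Nat) => succ κ) 0)
  ~> (fun (p : Nat) => succ p) (elimNat (fun (n : Nat) => Nat) 0 (fun (d : Nat) => fun (ζ : Nat) => succ ζ) 0)
  ~> succ (elimNat (fun (p : Nat) => Nat) 0 (fun (n : Nat) => fun (d : Nat) => succ d) 0)
  ~> 1
inferred type:
  Nat


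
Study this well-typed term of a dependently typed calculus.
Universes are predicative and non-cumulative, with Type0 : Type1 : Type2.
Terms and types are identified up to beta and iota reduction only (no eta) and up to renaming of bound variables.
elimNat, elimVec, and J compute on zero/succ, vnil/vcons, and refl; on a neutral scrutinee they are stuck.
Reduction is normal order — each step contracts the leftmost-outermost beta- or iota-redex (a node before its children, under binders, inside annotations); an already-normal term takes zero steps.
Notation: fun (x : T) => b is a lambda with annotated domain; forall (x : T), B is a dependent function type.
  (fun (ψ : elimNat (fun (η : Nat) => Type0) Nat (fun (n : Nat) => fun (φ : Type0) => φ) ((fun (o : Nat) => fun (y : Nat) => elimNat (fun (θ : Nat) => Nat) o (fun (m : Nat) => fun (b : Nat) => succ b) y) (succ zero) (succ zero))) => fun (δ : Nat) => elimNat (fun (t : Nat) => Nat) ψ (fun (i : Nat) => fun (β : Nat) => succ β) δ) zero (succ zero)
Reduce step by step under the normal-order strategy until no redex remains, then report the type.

normal-order reduction sequence:
  (fun (ψ : elimNat (fun (η : Nat) => Type0) Nat (fun (n : Nat) => fun (φ : Type0) => φ) ((fun (o : Nat) => fun (y : Nat) => elimNat (fun (θ : Nat) => Nat) o (fun (m : Nat) => fun (b : Nat) => succ b) y) (succ zero) (succ zero))) => fun (δ : Nat) => elimNat (fun (t : Nat) => Nat) ψ (fun (i : Nat) => fun (β : Nat) => succ β) δ) zero (succ zero)
  ~> (fun (ψ : Nat) => elimNat (fun (η : Nat) => Nat) zero (fun (n : Nat) => fun (φ : Nat) => succ φ) ψ) (succ zero)
  ~> elimNat (fun (ψ : Nat) => Nat) zero (fun (η : Nat) => fun (n : Nat) => succ n) (succ zero)
  ~> (fun (ψ : Nat) => fun (η : Nat) => succ η) zero (elimNat (fun (n : Nat) => Nat) zero (fun (φ : Nat) => fun (o : Nat) => succ o) zero)
  ~> (fun (ψ : Nat) => succ ψ) (elimNat (fun (η : Nat) => Nat) zero (fun (n : Nat) => fun (φ : Nat) => succ φ) zero)
  ~> succ (elimNat (fun (ψ : Nat) => Nat) zero (fun (η : Nat) => fun (n : Nat) => succ n) zero)
  ~> succ zero
inferred type:
  Nat


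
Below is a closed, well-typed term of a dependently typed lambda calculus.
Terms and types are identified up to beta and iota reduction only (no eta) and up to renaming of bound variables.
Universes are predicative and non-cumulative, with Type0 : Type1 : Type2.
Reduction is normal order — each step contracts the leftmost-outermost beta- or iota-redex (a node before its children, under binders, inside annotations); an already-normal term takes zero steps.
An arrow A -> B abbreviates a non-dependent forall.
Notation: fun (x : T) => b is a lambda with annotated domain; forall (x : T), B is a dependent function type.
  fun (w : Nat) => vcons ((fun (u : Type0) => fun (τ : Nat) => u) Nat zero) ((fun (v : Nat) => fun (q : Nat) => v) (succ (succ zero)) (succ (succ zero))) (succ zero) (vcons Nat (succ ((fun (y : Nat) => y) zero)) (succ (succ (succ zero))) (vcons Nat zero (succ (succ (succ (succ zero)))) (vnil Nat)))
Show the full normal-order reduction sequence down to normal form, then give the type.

reduction (normal order):
  fun (w : Nat) => vcons ((fun (u : Type0) => fun (τ : Nat) => u) Nat zero) ((fun (v : Nat) => fun (q : Nat) => v) (succ (succ zero)) (succ (succ zero))) (succ zero) (vcons Nat (succ ((fun (y : Nat) => y) zero)) (succ (succ (succ zero))) (vcons Nat zero (succ (succ (succ (succ zero)))) (vnil Nat)))
  ~> fun (w : Nat) => vcons ((fun (u : Nat) => Nat) zero) ((fun (τ : Nat) => fun (v : Nat) => τ) (succ (succ zero)) (succ (succ zero))) (succ zero) (vcons Nat (succ ((fun (q : Nat) => q) zero)) (succ (succ (succ zero))) (vcons Nat zero (succ (succ (succ (succ zero)))) (vnil Nat)))
  ~> fun (w : Nat) => vcons Nat ((fun (u : Nat) => fun (τ : Nat) => u) (succ (succ zero)) (succ (succ zero))) (succ zero) (vcons Nat (succ ((fun (v : Nat) => v) zero)) (succ (succ (succ zero))) (vcons Nat zero (succ (succ (succ (succ zero)))) (vnil Nat)))
  ~> fun (w : Nat) => vcons Nat ((fun (u : Nat) => succ (succ zero)) (succ (succ zero))) (succ zero) (vcons Nat (succ ((fun (τ : Nat) => τ) zero)) (succ (succ (succ zero))) (vcons Nat zero (succ (succ (succ (succ zero)))) (vnil Nat)))
  ~> fun (w : Nat) => vcons Nat (succ (succ zero)) (succ zero) (vcons Nat (succ ((fun (u : Nat) => u) zero)) (succ (succ (succ zero))) (vcons Nat zero (succ (succ (succ (succ zero)))) (vnil Nat)))
  ~> fun (w : Nat) => vcons Nat (succ (succ zero)) (succ zero) (vcons Nat (succ zero) (succ (succ (succ zero))) (vcons Nat zero (succ (succ (succ (succ zero)))) (vnil Nat)))
type:
  Nat -> Vec Nat (succ (succ (succ zero)))


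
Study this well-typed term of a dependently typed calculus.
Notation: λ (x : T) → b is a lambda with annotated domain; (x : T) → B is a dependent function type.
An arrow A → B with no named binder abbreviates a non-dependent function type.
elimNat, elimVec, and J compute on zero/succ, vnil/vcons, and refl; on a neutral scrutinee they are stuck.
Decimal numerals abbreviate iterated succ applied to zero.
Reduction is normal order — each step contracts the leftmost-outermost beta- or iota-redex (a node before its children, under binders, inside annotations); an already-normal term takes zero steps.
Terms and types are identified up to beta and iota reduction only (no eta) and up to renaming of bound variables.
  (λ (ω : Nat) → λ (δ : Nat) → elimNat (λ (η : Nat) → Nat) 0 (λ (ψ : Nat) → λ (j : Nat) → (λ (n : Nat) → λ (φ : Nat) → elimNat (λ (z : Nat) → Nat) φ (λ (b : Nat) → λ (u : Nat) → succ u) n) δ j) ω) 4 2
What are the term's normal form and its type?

normal form:
  8
the term's type:
  Nat


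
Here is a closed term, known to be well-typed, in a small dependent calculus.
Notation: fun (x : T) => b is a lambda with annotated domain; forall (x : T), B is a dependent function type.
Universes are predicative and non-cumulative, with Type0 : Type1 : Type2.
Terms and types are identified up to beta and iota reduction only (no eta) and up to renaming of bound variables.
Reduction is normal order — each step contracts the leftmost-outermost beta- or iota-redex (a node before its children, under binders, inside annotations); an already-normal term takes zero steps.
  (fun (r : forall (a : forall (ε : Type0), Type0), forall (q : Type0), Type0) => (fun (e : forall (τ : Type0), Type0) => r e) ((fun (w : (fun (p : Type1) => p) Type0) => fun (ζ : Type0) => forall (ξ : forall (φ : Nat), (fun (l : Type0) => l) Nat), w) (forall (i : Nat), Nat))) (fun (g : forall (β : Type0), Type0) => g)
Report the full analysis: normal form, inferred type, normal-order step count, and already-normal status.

reduced normal form:
  fun (r : Type0) => forall (a : forall (ε : Nat), Nat), forall (q : Nat), Nat
inferred type:
  forall (r : Type0), Type0
normal-order step count: 5
started in normal form: no
first contracted redex: a beta-redex


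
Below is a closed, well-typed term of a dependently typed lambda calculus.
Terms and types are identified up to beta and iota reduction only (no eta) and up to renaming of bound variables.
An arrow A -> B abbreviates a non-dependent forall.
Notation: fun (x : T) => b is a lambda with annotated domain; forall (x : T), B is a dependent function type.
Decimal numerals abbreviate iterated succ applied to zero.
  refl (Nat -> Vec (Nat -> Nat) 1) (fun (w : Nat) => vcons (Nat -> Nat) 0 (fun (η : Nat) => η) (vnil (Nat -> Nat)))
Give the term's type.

inferred type:
  Eq (Nat -> Vec (Nat -> Nat) 1) (fun (w : Nat) => vcons (Nat -> Nat) 0 (fun (η : Nat) => η) (vnil (Nat -> Nat))) (fun (σ : Nat) => vcons (Nat -> Nat) 0 (fun (q : Nat) => q) (vnil (Nat -> Nat)))


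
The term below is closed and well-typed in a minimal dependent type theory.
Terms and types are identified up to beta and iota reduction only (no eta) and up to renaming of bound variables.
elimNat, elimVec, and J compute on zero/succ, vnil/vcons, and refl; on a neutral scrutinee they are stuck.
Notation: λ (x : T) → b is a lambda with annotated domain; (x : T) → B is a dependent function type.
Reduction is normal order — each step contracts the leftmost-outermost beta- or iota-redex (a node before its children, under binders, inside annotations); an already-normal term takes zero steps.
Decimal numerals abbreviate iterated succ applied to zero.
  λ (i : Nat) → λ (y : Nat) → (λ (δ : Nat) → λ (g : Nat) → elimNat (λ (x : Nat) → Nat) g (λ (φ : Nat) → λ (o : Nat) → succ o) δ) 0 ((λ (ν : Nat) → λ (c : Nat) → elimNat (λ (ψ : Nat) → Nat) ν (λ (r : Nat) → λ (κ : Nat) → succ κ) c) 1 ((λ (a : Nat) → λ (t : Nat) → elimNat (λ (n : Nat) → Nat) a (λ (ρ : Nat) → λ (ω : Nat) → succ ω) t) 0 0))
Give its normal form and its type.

resulting normal form:
  λ (i : Nat) → λ (y : Nat) → 1
type:
  (i : Nat) → (y : Nat) → Nat
observation: contracting a beta-redex first, the term normalizes in 9 steps.


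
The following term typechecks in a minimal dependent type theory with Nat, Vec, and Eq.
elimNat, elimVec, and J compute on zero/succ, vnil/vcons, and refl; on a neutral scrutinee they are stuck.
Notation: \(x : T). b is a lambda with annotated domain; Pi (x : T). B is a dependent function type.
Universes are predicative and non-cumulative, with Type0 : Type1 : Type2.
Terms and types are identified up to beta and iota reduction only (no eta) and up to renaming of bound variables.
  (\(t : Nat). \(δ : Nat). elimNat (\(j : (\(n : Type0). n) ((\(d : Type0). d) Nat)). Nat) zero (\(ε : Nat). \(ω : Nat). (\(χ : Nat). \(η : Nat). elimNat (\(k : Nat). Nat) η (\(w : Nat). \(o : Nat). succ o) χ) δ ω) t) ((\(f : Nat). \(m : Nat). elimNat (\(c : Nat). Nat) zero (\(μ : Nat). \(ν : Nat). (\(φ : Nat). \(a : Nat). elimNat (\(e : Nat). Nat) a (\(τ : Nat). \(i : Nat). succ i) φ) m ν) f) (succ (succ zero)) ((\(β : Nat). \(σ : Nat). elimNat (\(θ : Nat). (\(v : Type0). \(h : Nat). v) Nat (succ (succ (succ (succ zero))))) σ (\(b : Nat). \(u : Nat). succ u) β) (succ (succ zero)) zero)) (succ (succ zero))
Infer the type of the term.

type:
  Nat


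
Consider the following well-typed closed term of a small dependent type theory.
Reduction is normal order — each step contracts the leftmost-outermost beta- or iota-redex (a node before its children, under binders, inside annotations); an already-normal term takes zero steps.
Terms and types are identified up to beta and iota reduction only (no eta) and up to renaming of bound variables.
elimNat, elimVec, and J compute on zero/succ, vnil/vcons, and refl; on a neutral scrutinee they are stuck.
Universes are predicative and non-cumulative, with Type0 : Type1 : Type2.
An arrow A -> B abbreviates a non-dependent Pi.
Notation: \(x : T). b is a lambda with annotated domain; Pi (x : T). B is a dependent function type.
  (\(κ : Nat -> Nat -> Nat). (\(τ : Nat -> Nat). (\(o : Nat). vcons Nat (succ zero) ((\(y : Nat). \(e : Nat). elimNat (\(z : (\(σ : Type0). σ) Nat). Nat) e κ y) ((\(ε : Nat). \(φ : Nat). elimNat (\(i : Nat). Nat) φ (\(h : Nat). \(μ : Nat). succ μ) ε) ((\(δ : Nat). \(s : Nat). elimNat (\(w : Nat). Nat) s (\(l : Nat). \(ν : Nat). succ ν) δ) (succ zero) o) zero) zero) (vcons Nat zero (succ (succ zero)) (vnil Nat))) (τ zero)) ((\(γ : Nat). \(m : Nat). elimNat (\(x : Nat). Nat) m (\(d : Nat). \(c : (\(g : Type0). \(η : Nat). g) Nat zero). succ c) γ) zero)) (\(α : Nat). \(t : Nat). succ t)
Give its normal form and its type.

reduced normal form:
  vcons Nat (succ zero) (succ zero) (vcons Nat zero (succ (succ zero)) (vnil Nat))
type:
  Vec Nat (succ (succ zero))
observation: the leftmost-outermost redex is a beta-redex, and normalization takes 25 steps.


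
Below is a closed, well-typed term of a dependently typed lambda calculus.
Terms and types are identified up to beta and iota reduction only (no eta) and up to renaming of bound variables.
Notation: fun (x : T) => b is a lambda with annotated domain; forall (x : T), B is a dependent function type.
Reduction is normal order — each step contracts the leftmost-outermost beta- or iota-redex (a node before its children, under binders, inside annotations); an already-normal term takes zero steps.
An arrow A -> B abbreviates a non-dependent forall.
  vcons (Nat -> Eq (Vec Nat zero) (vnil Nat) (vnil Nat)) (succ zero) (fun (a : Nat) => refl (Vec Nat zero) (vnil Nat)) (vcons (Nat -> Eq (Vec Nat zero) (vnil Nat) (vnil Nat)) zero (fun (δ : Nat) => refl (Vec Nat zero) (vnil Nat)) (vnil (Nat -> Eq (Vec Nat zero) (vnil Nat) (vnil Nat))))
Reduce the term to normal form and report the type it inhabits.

reduced normal form:
  vcons (Nat -> Eq (Vec Nat zero) (vnil Nat) (vnil Nat)) (succ zero) (fun (a : Nat) => refl (Vec Nat zero) (vnil Nat)) (vcons (Nat -> Eq (Vec Nat zero) (vnil Nat) (vnil Nat)) zero (fun (δ : Nat) => refl (Vec Nat zero) (vnil Nat)) (vnil (Nat -> Eq (Vec Nat zero) (vnil Nat) (vnil Nat))))
type:
  Vec (Nat -> Eq (Vec Nat zero) (vnil Nat) (vnil Nat)) (succ (succ zero))
observation: the term is already in normal form.


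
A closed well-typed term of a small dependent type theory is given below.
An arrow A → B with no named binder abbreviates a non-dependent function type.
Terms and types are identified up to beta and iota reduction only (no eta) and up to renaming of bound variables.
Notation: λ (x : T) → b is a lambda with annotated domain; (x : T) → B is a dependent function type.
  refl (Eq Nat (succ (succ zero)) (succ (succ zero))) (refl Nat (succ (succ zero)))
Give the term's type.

inferred type:
  Eq (Eq Nat (succ (succ zero)) (succ (succ zero))) (refl Nat (succ (succ zero))) (refl Nat (succ (succ zero)))


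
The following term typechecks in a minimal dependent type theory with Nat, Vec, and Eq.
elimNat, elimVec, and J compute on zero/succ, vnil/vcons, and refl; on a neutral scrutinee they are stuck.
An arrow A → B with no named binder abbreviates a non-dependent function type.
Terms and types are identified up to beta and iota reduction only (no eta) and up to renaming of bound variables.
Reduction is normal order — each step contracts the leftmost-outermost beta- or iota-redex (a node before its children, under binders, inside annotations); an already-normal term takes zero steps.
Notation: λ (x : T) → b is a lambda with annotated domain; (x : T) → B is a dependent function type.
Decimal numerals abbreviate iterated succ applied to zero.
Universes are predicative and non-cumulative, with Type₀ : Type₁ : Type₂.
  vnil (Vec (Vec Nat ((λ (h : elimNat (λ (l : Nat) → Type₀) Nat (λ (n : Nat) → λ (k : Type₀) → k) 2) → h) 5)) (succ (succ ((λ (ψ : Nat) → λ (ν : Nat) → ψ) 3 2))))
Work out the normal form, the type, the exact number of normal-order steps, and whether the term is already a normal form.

resulting normal form:
  vnil (Vec (Vec Nat 5) 5)
type:
  Vec (Vec (Vec Nat 5) 5) 0
steps to reach normal form (normal order): 3
started in normal form: no
first contracted redex: a beta-redex


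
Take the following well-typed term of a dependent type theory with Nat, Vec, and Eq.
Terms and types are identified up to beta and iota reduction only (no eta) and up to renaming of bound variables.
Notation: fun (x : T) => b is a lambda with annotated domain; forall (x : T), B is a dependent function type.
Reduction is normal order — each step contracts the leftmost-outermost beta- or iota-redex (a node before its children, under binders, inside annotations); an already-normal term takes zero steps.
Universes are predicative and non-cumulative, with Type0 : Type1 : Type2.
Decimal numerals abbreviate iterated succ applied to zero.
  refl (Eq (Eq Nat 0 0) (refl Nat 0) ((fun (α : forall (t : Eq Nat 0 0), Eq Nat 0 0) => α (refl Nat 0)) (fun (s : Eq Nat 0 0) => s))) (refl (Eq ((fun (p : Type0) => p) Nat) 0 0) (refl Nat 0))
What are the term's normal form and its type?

normal form:
  refl (Eq (Eq Nat 0 0) (refl Nat 0) (refl Nat 0)) (refl (Eq Nat 0 0) (refl Nat 0))
type:
  Eq (Eq (Eq Nat 0 0) (refl Nat 0) (refl Nat 0)) (refl (Eq Nat 0 0) (refl Nat 0)) (refl (Eq Nat 0 0) (refl Nat 0))
observation: the first redex contracted is a beta-redex; the normal form is reached in 3 normal-order steps.


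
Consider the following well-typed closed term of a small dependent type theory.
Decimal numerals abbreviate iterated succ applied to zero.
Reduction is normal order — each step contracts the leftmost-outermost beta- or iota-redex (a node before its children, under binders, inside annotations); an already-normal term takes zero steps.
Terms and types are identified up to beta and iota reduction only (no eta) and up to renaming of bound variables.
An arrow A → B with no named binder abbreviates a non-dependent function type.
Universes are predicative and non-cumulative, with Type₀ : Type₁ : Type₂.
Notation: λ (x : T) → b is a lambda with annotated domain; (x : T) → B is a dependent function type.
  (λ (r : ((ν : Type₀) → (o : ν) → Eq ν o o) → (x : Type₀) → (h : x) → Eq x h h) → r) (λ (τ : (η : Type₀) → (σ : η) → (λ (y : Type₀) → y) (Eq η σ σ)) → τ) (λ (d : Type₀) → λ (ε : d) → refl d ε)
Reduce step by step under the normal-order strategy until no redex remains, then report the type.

reduction (normal order):
  (λ (r : ((ν : Type₀) → (o : ν) → Eq ν o o) → (x : Type₀) → (h : x) → Eq x h h) → r) (λ (τ : (η : Type₀) → (σ : η) → (λ (y : Type₀) → y) (Eq η σ σ)) → τ) (λ (d : Type₀) → λ (ε : d) → refl d ε)
  ~> (λ (r : (ν : Type₀) → (o : ν) → (λ (x : Type₀) → x) (Eq ν o o)) → r) (λ (h : Type₀) → λ (τ : h) → refl h τ)
  ~> λ (r : Type₀) → λ (ν : r) → refl r ν
type:
  (r : Type₀) → (ν : r) → Eq r ν ν


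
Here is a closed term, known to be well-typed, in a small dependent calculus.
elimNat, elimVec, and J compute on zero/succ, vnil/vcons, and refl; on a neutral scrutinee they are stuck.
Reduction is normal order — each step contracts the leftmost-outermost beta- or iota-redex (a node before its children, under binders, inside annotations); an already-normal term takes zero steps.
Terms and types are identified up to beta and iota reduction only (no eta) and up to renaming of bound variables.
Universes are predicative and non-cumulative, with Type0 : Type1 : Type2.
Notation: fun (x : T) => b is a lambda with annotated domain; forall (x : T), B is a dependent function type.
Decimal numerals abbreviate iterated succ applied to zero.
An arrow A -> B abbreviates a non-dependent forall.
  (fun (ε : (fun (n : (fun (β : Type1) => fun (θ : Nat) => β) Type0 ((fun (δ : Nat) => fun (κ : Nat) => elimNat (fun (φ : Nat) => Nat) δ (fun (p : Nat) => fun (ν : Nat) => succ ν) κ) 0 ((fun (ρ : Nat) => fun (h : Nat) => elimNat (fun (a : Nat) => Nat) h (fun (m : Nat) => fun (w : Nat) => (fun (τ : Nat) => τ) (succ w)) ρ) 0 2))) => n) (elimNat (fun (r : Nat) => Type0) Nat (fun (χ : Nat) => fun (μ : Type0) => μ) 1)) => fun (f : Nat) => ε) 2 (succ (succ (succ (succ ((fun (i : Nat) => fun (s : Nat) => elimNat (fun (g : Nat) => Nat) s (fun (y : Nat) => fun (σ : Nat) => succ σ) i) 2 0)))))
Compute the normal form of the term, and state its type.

resulting normal form:
  2
inferred type:
  Nat


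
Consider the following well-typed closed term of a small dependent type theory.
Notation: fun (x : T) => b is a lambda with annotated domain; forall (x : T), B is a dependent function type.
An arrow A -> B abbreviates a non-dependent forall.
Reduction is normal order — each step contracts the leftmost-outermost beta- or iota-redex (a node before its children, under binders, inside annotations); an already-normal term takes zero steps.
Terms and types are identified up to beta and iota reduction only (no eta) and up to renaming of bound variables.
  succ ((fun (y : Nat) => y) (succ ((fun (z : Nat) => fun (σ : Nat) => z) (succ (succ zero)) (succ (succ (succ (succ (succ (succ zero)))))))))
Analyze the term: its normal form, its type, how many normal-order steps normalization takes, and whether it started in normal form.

resulting normal form:
  succ (succ (succ (succ zero)))
the term's type:
  Nat
normal-order step count: 3
term was already normal: no
first redex: a beta-redex


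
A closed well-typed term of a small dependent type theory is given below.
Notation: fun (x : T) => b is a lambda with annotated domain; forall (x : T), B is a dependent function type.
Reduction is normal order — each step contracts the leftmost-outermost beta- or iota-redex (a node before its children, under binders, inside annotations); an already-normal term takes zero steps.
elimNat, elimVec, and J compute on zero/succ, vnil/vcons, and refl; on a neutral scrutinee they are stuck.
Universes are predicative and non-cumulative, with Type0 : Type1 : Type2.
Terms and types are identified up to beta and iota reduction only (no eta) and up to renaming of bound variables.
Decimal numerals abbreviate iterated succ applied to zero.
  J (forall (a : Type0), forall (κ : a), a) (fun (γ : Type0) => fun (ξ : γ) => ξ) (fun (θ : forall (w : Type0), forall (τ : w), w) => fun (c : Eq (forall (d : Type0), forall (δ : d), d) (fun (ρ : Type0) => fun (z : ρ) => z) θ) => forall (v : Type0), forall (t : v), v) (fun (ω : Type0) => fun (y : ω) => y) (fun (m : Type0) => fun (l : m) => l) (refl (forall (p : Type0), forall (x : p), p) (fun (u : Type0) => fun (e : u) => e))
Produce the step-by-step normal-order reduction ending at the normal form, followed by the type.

normal-order reduction:
  J (forall (a : Type0), forall (κ : a), a) (fun (γ : Type0) => fun (ξ : γ) => ξ) (fun (θ : forall (w : Type0), forall (τ : w), w) => fun (c : Eq (forall (d : Type0), forall (δ : d), d) (fun (ρ : Type0) => fun (z : ρ) => z) θ) => forall (v : Type0), forall (t : v), v) (fun (ω : Type0) => fun (y : ω) => y) (fun (m : Type0) => fun (l : m) => l) (refl (forall (p : Type0), forall (x : p), p) (fun (u : Type0) => fun (e : u) => e))
  ~> fun (a : Type0) => fun (κ : a) => κ
type:
  forall (a : Type0), forall (κ : a), a


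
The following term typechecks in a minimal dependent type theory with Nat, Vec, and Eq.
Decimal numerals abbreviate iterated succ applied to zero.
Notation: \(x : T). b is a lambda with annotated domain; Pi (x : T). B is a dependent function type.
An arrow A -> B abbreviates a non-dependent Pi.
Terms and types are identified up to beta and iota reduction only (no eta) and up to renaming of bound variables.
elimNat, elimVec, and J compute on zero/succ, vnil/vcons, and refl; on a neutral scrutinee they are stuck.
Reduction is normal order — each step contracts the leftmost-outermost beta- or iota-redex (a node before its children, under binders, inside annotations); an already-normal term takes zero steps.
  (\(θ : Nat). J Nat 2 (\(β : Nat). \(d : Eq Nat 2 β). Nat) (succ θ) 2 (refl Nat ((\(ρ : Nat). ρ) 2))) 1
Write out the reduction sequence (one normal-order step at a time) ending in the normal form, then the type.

reduction (normal order):
  (\(θ : Nat). J Nat 2 (\(β : Nat). \(d : Eq Nat 2 β). Nat) (succ θ) 2 (refl Nat ((\(ρ : Nat). ρ) 2))) 1
  ~> J Nat 2 (\(θ : Nat). \(β : Eq Nat 2 θ). Nat) 2 2 (refl Nat ((\(d : Nat). d) 2))
  ~> 2
inferred type:
  Nat


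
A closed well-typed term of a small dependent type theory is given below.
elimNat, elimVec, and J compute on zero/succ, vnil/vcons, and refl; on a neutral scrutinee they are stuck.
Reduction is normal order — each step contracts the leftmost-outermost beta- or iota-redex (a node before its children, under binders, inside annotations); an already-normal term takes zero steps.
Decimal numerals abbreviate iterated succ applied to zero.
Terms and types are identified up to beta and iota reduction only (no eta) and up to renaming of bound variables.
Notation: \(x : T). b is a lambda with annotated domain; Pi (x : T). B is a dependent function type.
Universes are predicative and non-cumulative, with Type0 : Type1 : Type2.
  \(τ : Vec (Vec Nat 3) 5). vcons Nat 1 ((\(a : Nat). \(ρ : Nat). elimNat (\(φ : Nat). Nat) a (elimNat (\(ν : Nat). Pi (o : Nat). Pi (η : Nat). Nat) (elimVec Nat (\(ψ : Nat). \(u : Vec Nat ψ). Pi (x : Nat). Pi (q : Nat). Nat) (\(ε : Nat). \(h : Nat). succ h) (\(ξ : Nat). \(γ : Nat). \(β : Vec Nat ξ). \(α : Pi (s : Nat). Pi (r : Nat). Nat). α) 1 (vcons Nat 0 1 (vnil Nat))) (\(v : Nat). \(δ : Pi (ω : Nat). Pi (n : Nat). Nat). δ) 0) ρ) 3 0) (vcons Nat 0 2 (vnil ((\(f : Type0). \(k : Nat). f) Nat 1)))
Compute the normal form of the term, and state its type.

reduced normal form:
  \(τ : Vec (Vec Nat 3) 5). vcons Nat 1 3 (vcons Nat 0 2 (vnil Nat))
the term's type:
  Pi (τ : Vec (Vec Nat 3) 5). Vec Nat 2


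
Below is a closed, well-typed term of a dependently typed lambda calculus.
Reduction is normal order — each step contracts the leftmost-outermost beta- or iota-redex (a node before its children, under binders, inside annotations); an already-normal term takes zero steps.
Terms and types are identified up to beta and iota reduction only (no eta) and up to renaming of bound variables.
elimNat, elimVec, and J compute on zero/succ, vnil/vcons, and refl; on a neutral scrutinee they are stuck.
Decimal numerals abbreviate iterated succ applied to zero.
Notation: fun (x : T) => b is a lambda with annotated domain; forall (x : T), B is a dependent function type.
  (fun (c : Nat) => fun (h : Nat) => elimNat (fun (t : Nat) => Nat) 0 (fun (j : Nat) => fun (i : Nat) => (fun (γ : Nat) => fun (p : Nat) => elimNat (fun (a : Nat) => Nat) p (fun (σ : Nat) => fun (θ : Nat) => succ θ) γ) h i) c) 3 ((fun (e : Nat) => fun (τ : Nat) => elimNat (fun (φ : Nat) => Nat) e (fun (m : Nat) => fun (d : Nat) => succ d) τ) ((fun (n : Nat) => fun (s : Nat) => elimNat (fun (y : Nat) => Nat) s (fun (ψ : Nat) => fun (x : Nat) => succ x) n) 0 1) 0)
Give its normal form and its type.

reduced normal form:
  3
the term's type:
  Nat
observation: 48 normal-order steps separate the term from its normal form.


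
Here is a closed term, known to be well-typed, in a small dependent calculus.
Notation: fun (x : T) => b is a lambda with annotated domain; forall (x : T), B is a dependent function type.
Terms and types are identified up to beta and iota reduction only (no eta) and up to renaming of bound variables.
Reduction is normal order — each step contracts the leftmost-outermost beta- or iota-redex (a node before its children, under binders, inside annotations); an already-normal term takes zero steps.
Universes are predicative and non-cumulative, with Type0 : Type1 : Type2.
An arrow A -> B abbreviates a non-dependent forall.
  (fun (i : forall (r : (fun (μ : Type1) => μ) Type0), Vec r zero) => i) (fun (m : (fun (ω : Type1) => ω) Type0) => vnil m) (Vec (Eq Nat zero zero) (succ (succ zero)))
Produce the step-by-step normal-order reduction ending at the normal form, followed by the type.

reduction (normal order):
  (fun (i : forall (r : (fun (μ : Type1) => μ) Type0), Vec r zero) => i) (fun (m : (fun (ω : Type1) => ω) Type0) => vnil m) (Vec (Eq Nat zero zero) (succ (succ zero)))
  ~> (fun (i : (fun (r : Type1) => r) Type0) => vnil i) (Vec (Eq Nat zero zero) (succ (succ zero)))
  ~> vnil (Vec (Eq Nat zero zero) (succ (succ zero)))
inferred type:
  Vec (Vec (Eq Nat zero zero) (succ (succ zero))) zero


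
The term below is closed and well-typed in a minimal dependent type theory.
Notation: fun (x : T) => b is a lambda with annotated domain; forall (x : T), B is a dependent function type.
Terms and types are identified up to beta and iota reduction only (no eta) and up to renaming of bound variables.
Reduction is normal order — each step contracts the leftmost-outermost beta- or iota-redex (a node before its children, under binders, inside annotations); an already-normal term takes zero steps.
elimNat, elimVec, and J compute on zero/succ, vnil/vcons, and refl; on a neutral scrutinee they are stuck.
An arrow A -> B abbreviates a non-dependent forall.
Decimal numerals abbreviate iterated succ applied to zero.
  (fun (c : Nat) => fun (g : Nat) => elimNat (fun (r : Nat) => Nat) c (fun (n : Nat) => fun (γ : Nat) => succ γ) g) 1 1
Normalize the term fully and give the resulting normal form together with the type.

normal form:
  2
inferred type:
  Nat
observation: the term reaches its normal form after 6 normal-order steps.


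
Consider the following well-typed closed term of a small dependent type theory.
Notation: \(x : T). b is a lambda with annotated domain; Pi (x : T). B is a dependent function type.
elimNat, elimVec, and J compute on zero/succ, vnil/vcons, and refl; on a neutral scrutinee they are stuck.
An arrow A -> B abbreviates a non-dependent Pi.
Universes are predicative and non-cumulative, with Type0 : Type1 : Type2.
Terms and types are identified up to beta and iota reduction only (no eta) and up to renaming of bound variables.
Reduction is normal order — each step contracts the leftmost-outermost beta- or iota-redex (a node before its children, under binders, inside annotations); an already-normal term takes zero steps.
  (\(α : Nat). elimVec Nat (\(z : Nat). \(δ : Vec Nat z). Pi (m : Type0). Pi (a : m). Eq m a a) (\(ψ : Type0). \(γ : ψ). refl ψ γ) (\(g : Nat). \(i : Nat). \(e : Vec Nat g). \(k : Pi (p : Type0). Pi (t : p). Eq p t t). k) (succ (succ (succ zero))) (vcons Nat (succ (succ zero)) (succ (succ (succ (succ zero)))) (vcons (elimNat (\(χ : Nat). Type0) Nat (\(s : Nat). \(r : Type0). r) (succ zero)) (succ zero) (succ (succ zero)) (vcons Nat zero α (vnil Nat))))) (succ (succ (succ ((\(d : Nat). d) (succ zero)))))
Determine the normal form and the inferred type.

normal form:
  \(α : Type0). \(z : α). refl α z
type:
  Pi (α : Type0). Pi (z : α). Eq α z z
observation: normalization takes exactly 17 steps under the normal-order strategy.


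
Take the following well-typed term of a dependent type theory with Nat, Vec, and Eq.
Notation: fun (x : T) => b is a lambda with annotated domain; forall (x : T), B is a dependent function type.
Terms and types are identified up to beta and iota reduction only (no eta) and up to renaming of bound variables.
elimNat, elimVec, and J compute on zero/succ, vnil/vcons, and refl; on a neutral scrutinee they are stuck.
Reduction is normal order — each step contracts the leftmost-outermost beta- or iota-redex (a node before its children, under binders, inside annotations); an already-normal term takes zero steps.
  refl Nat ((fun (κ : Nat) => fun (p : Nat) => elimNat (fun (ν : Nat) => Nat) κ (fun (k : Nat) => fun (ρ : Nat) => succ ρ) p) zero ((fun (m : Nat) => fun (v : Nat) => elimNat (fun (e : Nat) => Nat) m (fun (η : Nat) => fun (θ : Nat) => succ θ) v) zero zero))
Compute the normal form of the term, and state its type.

normal form:
  refl Nat zero
the term's type:
  Eq Nat zero zero


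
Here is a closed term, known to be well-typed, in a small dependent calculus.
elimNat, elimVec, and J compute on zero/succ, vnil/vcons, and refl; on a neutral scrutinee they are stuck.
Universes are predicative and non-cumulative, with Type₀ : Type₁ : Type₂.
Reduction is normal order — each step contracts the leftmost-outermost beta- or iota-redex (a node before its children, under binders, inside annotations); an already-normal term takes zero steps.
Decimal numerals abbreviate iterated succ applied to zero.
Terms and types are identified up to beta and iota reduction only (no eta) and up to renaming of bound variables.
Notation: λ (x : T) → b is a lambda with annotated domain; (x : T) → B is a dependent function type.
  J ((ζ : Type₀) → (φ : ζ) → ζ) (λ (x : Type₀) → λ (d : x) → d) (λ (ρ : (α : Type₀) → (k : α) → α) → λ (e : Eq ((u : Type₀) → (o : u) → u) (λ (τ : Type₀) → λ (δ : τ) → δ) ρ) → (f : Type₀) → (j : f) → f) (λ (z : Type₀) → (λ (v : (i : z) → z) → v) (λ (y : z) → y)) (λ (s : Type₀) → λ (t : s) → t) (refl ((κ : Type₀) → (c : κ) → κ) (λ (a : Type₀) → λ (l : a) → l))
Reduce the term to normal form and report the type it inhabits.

resulting normal form:
  λ (ζ : Type₀) → λ (φ : ζ) → φ
type:
  (ζ : Type₀) → (φ : ζ) → ζ
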